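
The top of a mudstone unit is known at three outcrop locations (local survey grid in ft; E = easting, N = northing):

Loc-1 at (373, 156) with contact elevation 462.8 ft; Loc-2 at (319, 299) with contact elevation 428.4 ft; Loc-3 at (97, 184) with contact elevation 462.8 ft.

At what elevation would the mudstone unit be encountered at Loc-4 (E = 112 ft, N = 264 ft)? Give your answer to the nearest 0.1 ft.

Two edge vectors: Loc-1→Loc-2 = (-54, 143, -34.4), Loc-1→Loc-3 = (-276, 28, 0).
Normal n = (Loc-1→Loc-2) × (Loc-1→Loc-3) = (963.2, 9494.4, 37956).
So ∂z/∂E = −n_x/n_z = −0.02538 and ∂z/∂N = −n_y/n_z = −0.25014.
Intercept c from Loc-1: 462.8 + 9.47 + 39.02 = 511.29.
At (112, 264): z = −2.8 − 66.0 + 511.29 = 442.4 ft.

442.4 ft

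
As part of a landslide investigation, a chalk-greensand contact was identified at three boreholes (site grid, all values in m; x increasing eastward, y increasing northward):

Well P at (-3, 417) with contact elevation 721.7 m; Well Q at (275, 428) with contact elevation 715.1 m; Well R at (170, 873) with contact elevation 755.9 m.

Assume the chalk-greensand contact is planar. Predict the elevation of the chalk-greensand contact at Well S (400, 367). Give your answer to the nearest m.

Two edge vectors: Well P→Well Q = (278, 11, -6.6), Well P→Well R = (173, 456, 34.2).
Normal n = (Well P→Well Q) × (Well P→Well R) = (3385.8, -10649.4, 124865).
So ∂z/∂x = −n_x/n_z = −0.02712 and ∂z/∂y = −n_y/n_z = 0.08529.
Intercept c from Well P: 721.7 − 0.08 − 35.56 = 686.05.
At (400, 367): z = −10.8 + 31.3 + 686.05 = 706.5 m.

707 m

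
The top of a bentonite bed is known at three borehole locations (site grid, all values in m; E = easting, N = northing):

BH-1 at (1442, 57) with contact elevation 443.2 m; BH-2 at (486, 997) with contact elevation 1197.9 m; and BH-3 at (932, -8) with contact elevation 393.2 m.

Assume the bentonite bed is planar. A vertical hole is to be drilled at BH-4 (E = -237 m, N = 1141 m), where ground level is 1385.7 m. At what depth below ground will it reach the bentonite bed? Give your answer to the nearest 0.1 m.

Two edge vectors: BH-1→BH-2 = (-956, 940, 754.7), BH-1→BH-3 = (-510, -65, -50).
Normal n = (BH-1→BH-2) × (BH-1→BH-3) = (2055.5, -432697, 541540).
So ∂z/∂E = −n_x/n_z = −0.003796 and ∂z/∂N = −n_y/n_z = 0.799012.
Intercept c from BH-1: 443.2 + 5.47 − 45.54 = 403.13.
At (-237, 1141): z_contact = 0.90 + 911.67 + 403.13 = 1315.70 m.
Depth below ground = 1385.7 − 1315.70 = 70.0 m.

70.0 m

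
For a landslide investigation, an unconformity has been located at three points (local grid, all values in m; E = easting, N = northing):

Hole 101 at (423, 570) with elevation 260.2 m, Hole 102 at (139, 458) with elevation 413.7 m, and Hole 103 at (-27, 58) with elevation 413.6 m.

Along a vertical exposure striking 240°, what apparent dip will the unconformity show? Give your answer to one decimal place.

Let the plane be z = a·E + b·N + c.
Hole 102−Hole 101: −284a − 112b = 153.5;  Hole 103−Hole 101: −450a − 512b = 153.4.
Solving gives a = −0.64638, b = 0.26850.
Unit vector along 240° is (sin 240°, cos 240°) = (-0.8660, -0.5000).
Slope in that direction = a·(-0.8660) + b·(-0.5000) = 0.42553.
Apparent dip = arctan|0.42553| = 23.1° (true dip is 35.0°, so apparent ≤ true as expected).

23.1°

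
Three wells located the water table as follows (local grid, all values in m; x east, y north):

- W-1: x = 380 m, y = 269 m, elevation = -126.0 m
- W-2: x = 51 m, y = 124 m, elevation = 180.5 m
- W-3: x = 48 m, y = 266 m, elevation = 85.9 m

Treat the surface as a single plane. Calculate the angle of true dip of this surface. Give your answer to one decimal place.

Let the plane be z = a·x + b·y + c.
W-2−W-1: −329a − 145b = 306.5;  W-3−W-1: −332a − 3b = 211.9.
Solving gives a = −0.63211, b = −0.67955.
Gradient magnitude |∇z| = √(a² + b²) = √(0.39957 + 0.46179) = 0.92809.
True dip = arctan(0.92809) = 42.9°, dipping toward NE (azimuth ≈ 043°).

42.9°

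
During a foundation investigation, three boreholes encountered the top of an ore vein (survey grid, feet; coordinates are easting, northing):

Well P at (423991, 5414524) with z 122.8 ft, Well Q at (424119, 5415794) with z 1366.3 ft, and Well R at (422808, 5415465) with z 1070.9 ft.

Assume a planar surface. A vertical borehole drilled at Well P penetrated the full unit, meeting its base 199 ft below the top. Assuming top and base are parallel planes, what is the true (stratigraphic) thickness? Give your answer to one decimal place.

Let the plane be z = a·easting + b·northing + c.
Well Q−Well P: 128a + 1270b = 1243.5;  Well R−Well P: −1183a + 941b = 948.1.
Solving gives a = −0.02092, b = 0.98124.
|∇z| = √(a²+b²) = 0.98147, so dip δ = arctan(0.98147) = 44.46°.
True thickness = vertical thickness × cos δ = 199 × cos 44.46° = 142.0 ft.

142.0 ft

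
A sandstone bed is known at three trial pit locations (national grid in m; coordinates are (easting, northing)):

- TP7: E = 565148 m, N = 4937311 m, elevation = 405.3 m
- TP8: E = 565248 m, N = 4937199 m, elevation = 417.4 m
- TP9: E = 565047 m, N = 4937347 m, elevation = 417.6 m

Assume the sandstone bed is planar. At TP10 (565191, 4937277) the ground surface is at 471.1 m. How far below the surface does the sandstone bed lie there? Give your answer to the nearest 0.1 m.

65.1 m

Two edge vectors: TP7→TP8 = (100, -112, 12.1), TP7→TP9 = (-101, 36, 12.3).
Normal n = (TP7→TP8) × (TP7→TP9) = (-1813.2, -2452.1, -7712).
So ∂z/∂E = −n_x/n_z = −0.235114108 and ∂z/∂N = −n_y/n_z = −0.317959025.
Intercept c from TP7: 405.3 + 132874.27 + 1569862.59 = 1703142.16.
At (565191, 4937277): z_contact = −132884.38 − 1569851.78 + 1703142.16 = 406.00 m.
Depth below ground = 471.1 − 406.00 = 65.1 m.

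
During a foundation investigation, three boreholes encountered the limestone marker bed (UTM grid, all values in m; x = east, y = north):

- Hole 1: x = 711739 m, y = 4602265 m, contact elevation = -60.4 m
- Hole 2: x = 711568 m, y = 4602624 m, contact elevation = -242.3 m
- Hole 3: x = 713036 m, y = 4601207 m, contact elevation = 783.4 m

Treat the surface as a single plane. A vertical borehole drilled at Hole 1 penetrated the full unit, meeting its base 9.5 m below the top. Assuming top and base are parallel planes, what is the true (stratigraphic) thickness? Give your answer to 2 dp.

8.48 m

Two edge vectors: Hole 1→Hole 2 = (-171, 359, -181.9), Hole 1→Hole 3 = (1297, -1058, 843.8).
Normal n = (Hole 1→Hole 2) × (Hole 1→Hole 3) = (110474, -91634.5, -284705).
So ∂z/∂x = −n_x/n_z = 0.38803 and ∂z/∂y = −n_y/n_z = −0.32186.
|∇z| = √(a²+b²) = 0.50414, so dip δ = arctan(0.50414) = 26.75°.
True thickness = vertical thickness × cos δ = 9.5 × cos 26.75° = 8.48 m.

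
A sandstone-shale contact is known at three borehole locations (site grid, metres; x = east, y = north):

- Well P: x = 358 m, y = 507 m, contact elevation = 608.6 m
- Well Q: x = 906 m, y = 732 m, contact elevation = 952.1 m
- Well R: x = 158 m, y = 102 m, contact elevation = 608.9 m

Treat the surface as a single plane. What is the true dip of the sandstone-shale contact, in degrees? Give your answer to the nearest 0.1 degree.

41.3°

Two edge vectors: Well P→Well Q = (548, 225, 343.5), Well P→Well R = (-200, -405, 0.3).
Normal n = (Well P→Well Q) × (Well P→Well R) = (139185, -68864.4, -176940).
So ∂z/∂x = −n_x/n_z = 0.78662 and ∂z/∂y = −n_y/n_z = −0.38920.
Gradient magnitude |∇z| = √(a² + b²) = √(0.61878 + 0.15147) = 0.87764.
True dip = arctan(0.87764) = 41.3°, dipping toward WNW (azimuth ≈ 296°).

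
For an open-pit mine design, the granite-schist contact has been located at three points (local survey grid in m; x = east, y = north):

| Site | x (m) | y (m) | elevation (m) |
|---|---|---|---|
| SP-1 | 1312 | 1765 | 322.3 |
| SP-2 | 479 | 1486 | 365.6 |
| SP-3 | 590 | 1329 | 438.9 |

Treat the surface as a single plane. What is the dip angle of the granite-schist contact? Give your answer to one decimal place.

22.6°

Let the plane be z = a·x + b·y + c.
SP-2−SP-1: −833a − 279b = 43.3;  SP-3−SP-1: −722a − 436b = 116.6.
Solving gives a = 0.08441, b = −0.40720.
Gradient magnitude |∇z| = √(a² + b²) = √(0.00712 + 0.16581) = 0.41586.
True dip = arctan(0.41586) = 22.6°, dipping toward NNW (azimuth ≈ 348°).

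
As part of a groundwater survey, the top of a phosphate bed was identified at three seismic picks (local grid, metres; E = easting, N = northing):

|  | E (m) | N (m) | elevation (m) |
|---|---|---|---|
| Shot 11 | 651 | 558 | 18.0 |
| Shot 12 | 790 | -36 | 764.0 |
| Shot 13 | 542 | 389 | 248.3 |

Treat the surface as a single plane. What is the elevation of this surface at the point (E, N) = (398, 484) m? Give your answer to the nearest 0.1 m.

143.8 m

Two edge vectors: Shot 11→Shot 12 = (139, -594, 746), Shot 11→Shot 13 = (-109, -169, 230.3).
Normal n = (Shot 11→Shot 12) × (Shot 11→Shot 13) = (-10724.2, -113325.7, -88237).
So ∂z/∂E = −n_x/n_z = −0.12154 and ∂z/∂N = −n_y/n_z = −1.28433.
Intercept c from Shot 11: 18 + 79.12 + 716.66 = 813.78.
At (398, 484): z = −48.4 − 621.6 + 813.78 = 143.8 m.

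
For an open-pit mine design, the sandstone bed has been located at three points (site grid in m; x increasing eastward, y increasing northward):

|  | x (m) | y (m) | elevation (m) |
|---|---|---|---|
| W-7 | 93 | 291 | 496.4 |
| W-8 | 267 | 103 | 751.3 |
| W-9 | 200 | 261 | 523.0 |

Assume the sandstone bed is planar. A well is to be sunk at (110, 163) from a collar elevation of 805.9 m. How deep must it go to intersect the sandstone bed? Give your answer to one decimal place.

Let the plane be z = a·x + b·y + c.
W-8−W-7: 174a − 188b = 254.9;  W-9−W-7: 107a − 30b = 26.6.
Solving gives a = −0.17765, b = −1.52027.
Then c = 496.4 − a·93 − b·291 = 955.32.
At (110, 163): z_contact = −19.54 − 247.80 + 955.32 = 687.97 m.
Depth below ground = 805.9 − 687.97 = 117.9 m.

117.9 m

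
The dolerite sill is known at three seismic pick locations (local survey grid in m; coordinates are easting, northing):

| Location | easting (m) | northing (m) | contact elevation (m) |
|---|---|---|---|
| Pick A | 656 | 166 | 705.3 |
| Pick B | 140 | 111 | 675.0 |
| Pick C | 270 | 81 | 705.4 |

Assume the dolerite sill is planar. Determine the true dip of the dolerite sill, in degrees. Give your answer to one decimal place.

28.0°

Two edge vectors: Pick A→Pick B = (-516, -55, -30.3), Pick A→Pick C = (-386, -85, 0.1).
Normal n = (Pick A→Pick B) × (Pick A→Pick C) = (-2581, 11747.4, 22630).
So ∂z/∂easting = −n_x/n_z = 0.11405 and ∂z/∂northing = −n_y/n_z = −0.51911.
Gradient magnitude |∇z| = √(a² + b²) = √(0.01301 + 0.26947) = 0.53149.
True dip = arctan(0.53149) = 28.0°, dipping toward NNW (azimuth ≈ 348°).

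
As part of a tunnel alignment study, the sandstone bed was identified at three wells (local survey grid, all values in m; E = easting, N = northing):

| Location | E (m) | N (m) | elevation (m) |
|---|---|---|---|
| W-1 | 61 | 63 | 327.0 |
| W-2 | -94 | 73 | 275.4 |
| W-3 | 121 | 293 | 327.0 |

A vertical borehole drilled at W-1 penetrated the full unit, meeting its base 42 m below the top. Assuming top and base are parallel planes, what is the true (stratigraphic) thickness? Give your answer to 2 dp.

Two edge vectors: W-1→W-2 = (-155, 10, -51.6), W-1→W-3 = (60, 230, 0).
Normal n = (W-1→W-2) × (W-1→W-3) = (11868, -3096, -36250).
So ∂z/∂E = −n_x/n_z = 0.32739 and ∂z/∂N = −n_y/n_z = −0.08541.
|∇z| = √(a²+b²) = 0.33835, so dip δ = arctan(0.33835) = 18.69°.
True thickness = vertical thickness × cos δ = 42 × cos 18.69° = 39.78 m.

39.78 m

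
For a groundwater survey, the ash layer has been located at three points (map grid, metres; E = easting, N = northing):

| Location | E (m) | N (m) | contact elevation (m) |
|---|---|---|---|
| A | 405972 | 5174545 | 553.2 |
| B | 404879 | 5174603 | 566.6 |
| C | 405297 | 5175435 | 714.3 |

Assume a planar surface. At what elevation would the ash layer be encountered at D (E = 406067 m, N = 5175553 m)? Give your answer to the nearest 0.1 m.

733.3 m

Let the plane be z = a·E + b·N + c.
B−A: −1093a + 58b = 13.4;  C−A: −675a + 890b = 161.1.
Solving gives a = −0.002765793, b = 0.178913584.
Then c = 553.2 − a·405972 − b·5174545 = −924120.36.
At (406067, 5175553): z = −1123.1 + 925976.7 − 924120.36 = 733.3 m.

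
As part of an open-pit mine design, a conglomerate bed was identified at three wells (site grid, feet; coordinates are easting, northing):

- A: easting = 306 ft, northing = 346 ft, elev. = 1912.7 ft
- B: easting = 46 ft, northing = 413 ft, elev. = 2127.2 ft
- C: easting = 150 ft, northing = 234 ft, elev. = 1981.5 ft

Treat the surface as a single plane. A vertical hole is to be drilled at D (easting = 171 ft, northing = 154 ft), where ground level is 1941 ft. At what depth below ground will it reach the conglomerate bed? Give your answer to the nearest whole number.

Let the plane be z = a·easting + b·northing + c.
B−A: −260a + 67b = 214.5;  C−A: −156a − 112b = 68.8.
Solving gives a = −0.72358, b = 0.39356.
Then c = 1912.7 − a·306 − b·346 = 1997.94.
At (171, 154): z_contact = −123.7 + 60.6 + 1997.94 = 1934.8 ft.
Depth below ground = 1941 − 1934.8 = 6 ft.

6 ft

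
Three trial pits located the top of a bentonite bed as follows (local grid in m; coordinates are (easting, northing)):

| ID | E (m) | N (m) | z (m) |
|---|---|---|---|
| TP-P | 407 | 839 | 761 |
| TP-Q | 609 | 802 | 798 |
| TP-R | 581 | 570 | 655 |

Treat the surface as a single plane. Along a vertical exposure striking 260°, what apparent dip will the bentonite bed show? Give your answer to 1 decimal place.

Let the plane be z = a·E + b·N + c.
TP-Q−TP-P: 202a − 37b = 37;  TP-R−TP-P: 174a − 269b = −106.
Solving gives a = 0.28967, b = 0.58142.
Unit vector along 260° is (sin 260°, cos 260°) = (-0.9848, -0.1736).
Slope in that direction = a·(-0.9848) + b·(-0.1736) = −0.38623.
Apparent dip = arctan|0.38623| = 21.1° (true dip is 33.0°, so apparent ≤ true as expected).

21.1°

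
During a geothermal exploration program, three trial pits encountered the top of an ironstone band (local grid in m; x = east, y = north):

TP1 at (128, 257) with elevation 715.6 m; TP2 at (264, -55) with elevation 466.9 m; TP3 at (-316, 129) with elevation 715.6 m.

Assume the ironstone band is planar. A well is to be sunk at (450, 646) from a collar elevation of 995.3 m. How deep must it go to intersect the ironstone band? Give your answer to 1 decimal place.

70.0 m

Two edge vectors: TP1→TP2 = (136, -312, -248.7), TP1→TP3 = (-444, -128, 0).
Normal n = (TP1→TP2) × (TP1→TP3) = (-31833.6, 110422.8, -155936).
So ∂z/∂x = −n_x/n_z = −0.20415 and ∂z/∂y = −n_y/n_z = 0.70813.
Intercept c from TP1: 715.6 + 26.13 − 181.99 = 559.74.
At (450, 646): z_contact = −91.87 + 457.45 + 559.74 = 925.33 m.
Depth below ground = 995.3 − 925.33 = 70.0 m.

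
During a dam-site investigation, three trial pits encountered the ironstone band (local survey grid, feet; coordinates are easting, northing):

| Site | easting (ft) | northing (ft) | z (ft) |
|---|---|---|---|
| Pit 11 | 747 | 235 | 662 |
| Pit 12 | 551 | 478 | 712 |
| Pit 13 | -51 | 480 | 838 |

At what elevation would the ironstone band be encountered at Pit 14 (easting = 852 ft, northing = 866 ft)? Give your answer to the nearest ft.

Let the plane be z = a·easting + b·northing + c.
Pit 12−Pit 11: −196a + 243b = 50;  Pit 13−Pit 11: −798a + 245b = 176.
Solving gives a = −0.20918, b = 0.03704.
Then c = 662 − a·747 − b·235 = 809.55.
At (852, 866): z = −178.2 + 32.1 + 809.55 = 663.4 ft.

663 ft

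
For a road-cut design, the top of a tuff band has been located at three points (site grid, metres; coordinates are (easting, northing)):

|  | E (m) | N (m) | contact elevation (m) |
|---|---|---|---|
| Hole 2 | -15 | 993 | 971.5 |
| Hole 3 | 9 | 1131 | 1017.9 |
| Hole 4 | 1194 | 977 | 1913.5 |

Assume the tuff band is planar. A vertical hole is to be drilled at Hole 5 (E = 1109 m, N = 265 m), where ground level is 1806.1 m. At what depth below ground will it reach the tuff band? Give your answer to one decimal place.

Two edge vectors: Hole 2→Hole 3 = (24, 138, 46.4), Hole 2→Hole 4 = (1209, -16, 942).
Normal n = (Hole 2→Hole 3) × (Hole 2→Hole 4) = (130738.4, 33489.6, -167226).
So ∂z/∂E = −n_x/n_z = 0.781807 and ∂z/∂N = −n_y/n_z = 0.200266.
Intercept c from Hole 2: 971.5 + 11.73 − 198.86 = 784.36.
At (1109, 265): z_contact = 867.02 + 53.07 + 784.36 = 1704.46 m.
Depth below ground = 1806.1 − 1704.46 = 101.6 m.

101.6 m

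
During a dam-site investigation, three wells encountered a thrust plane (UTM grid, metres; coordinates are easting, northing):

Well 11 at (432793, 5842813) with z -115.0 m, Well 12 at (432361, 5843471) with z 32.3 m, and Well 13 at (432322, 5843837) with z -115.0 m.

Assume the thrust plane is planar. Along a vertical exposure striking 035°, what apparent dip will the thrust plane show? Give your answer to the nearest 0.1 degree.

Two edge vectors: Well 11→Well 12 = (-432, 658, 147.3), Well 11→Well 13 = (-471, 1024, 0).
Normal n = (Well 11→Well 12) × (Well 11→Well 13) = (-150835.2, -69378.3, -132450).
So ∂z/∂easting = −n_x/n_z = −1.13881 and ∂z/∂northing = −n_y/n_z = −0.52381.
Unit vector along 035° is (sin 35°, cos 35°) = (0.5736, 0.8192).
Slope in that direction = a·(0.5736) + b·(0.8192) = −1.08227.
Apparent dip = arctan|1.08227| = 47.3° (true dip is 51.4°, so apparent ≤ true as expected).

47.3°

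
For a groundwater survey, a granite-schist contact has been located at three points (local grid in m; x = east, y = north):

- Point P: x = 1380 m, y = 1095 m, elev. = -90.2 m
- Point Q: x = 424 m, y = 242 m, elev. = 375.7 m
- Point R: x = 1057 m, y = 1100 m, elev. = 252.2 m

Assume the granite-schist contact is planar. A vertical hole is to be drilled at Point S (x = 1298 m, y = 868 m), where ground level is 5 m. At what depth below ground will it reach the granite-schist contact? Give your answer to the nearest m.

152 m

Let the plane be z = a·x + b·y + c.
Point Q−Point P: −956a − 853b = 465.9;  Point R−Point P: −323a + 5b = 342.4.
Solving gives a = −1.05030, b = 0.63093.
Then c = -90.2 − a·1380 − b·1095 = 668.34.
At (1298, 868): z_contact = −1363.3 + 547.6 + 668.34 = -147.3 m.
Depth below ground = 5 − (-147.3) = 152 m.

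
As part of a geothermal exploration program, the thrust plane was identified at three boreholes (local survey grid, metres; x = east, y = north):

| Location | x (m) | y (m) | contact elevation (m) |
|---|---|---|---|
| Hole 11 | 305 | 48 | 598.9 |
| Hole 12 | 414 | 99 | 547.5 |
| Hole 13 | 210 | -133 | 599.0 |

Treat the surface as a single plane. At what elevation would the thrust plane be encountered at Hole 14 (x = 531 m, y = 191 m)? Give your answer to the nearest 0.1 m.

Two edge vectors: Hole 11→Hole 12 = (109, 51, -51.4), Hole 11→Hole 13 = (-95, -181, 0.1).
Normal n = (Hole 11→Hole 12) × (Hole 11→Hole 13) = (-9298.3, 4872.1, -14884).
So ∂z/∂x = −n_x/n_z = −0.62472 and ∂z/∂y = −n_y/n_z = 0.32734.
Intercept c from Hole 11: 598.9 + 190.54 − 15.71 = 773.73.
At (531, 191): z = −331.7 + 62.5 + 773.73 = 504.5 m.

504.5 m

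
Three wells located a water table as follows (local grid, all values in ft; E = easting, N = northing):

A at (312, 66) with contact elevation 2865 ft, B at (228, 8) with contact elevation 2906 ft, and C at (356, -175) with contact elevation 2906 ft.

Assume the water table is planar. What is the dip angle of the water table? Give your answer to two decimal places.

Let the plane be z = a·E + b·N + c.
B−A: −84a − 58b = 41;  C−A: 44a − 241b = 41.
Solving gives a = −0.32914, b = −0.23022.
Gradient magnitude |∇z| = √(a² + b²) = √(0.10833 + 0.05300) = 0.40166.
True dip = arctan(0.40166) = 21.88°, dipping toward NE (azimuth ≈ 055°).

21.88°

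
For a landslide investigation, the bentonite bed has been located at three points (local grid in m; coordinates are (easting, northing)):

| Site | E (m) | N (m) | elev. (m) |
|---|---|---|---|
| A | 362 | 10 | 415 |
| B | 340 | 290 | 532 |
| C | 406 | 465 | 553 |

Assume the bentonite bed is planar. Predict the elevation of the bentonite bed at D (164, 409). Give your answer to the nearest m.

Let the plane be z = a·E + b·N + c.
B−A: −22a + 280b = 117;  C−A: 44a + 455b = 138.
Solving gives a = −0.65361, b = 0.36650.
Then c = 415 − a·362 − b·10 = 647.94.
At (164, 409): z = −107.2 + 149.9 + 647.94 = 690.6 m.

691 m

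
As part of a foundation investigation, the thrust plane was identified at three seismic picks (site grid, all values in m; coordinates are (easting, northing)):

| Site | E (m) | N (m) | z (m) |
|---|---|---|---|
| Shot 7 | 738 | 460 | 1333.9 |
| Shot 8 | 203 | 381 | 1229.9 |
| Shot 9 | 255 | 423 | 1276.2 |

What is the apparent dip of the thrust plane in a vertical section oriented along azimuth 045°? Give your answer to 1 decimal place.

Two edge vectors: Shot 7→Shot 8 = (-535, -79, -104), Shot 7→Shot 9 = (-483, -37, -57.7).
Normal n = (Shot 7→Shot 8) × (Shot 7→Shot 9) = (710.3, 19362.5, -18362).
So ∂z/∂E = −n_x/n_z = 0.03868 and ∂z/∂N = −n_y/n_z = 1.05449.
Unit vector along 045° is (sin 45°, cos 45°) = (0.7071, 0.7071).
Slope in that direction = a·(0.7071) + b·(0.7071) = 0.77299.
Apparent dip = arctan|0.77299| = 37.7° (true dip is 46.5°, so apparent ≤ true as expected).

37.7°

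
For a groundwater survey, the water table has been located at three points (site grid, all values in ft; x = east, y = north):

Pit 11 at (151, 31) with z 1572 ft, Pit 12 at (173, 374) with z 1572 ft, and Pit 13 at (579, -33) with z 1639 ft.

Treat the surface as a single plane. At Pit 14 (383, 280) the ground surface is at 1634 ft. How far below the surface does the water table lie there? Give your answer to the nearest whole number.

29 ft

Two edge vectors: Pit 11→Pit 12 = (22, 343, 0), Pit 11→Pit 13 = (428, -64, 67).
Normal n = (Pit 11→Pit 12) × (Pit 11→Pit 13) = (22981, -1474, -148212).
So ∂z/∂x = −n_x/n_z = 0.15505 and ∂z/∂y = −n_y/n_z = −0.00995.
Intercept c from Pit 11: 1572 − 23.41 + 0.31 = 1548.90.
At (383, 280): z_contact = 59.4 − 2.8 + 1548.90 = 1605.5 ft.
Depth below ground = 1634 − 1605.5 = 29 ft.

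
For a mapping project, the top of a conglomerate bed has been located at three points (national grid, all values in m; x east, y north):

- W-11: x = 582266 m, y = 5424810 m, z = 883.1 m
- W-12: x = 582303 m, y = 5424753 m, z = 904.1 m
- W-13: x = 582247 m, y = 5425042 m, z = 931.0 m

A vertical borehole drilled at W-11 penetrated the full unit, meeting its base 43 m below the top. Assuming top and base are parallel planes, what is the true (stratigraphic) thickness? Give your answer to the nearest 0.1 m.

Let the plane be z = a·x + b·y + c.
W-12−W-11: 37a − 57b = 21;  W-13−W-11: −19a + 232b = 47.9.
Solving gives a = 1.01350, b = 0.28947.
|∇z| = √(a²+b²) = 1.05403, so dip δ = arctan(1.05403) = 46.51°.
True thickness = vertical thickness × cos δ = 43 × cos 46.51° = 29.6 m.

29.6 m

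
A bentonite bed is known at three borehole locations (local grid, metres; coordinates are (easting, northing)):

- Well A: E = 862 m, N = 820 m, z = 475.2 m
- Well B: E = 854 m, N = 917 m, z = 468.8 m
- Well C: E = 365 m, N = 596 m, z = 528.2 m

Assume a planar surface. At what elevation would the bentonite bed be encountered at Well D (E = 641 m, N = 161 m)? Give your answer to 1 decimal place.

539.1 m

Two edge vectors: Well A→Well B = (-8, 97, -6.4), Well A→Well C = (-497, -224, 53).
Normal n = (Well A→Well B) × (Well A→Well C) = (3707.4, 3604.8, 50001).
So ∂z/∂E = −n_x/n_z = −0.07415 and ∂z/∂N = −n_y/n_z = −0.07209.
Intercept c from Well A: 475.2 + 63.91 + 59.12 = 598.23.
At (641, 161): z = −47.5 − 11.6 + 598.23 = 539.1 m.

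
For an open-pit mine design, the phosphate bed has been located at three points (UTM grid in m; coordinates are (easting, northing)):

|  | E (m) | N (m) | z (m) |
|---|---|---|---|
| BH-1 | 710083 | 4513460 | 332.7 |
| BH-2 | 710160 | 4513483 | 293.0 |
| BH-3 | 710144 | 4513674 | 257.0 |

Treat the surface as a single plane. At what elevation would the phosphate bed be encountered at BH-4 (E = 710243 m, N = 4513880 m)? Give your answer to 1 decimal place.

166.1 m

Two edge vectors: BH-1→BH-2 = (77, 23, -39.7), BH-1→BH-3 = (61, 214, -75.7).
Normal n = (BH-1→BH-2) × (BH-1→BH-3) = (6754.7, 3407.2, 15075).
So ∂z/∂E = −n_x/n_z = −0.448072968 and ∂z/∂N = −n_y/n_z = −0.226016584.
Intercept c from BH-1: 332.7 + 318169.00 + 1020116.81 = 1338618.51.
At (710243, 4513880): z = −318240.7 − 1020211.7 + 1338618.51 = 166.1 m.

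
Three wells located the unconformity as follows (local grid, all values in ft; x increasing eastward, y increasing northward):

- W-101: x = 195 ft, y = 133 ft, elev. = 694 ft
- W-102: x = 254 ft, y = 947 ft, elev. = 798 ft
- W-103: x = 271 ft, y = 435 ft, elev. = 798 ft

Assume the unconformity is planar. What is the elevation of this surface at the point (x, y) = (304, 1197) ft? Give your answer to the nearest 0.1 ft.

868.5 ft

Two edge vectors: W-101→W-102 = (59, 814, 104), W-101→W-103 = (76, 302, 104).
Normal n = (W-101→W-102) × (W-101→W-103) = (53248, 1768, -44046).
So ∂z/∂x = −n_x/n_z = 1.208918 and ∂z/∂y = −n_y/n_z = 0.040140.
Intercept c from W-101: 694 − 235.74 − 5.34 = 452.92.
At (304, 1197): z = 367.5 + 48.0 + 452.92 = 868.5 ft.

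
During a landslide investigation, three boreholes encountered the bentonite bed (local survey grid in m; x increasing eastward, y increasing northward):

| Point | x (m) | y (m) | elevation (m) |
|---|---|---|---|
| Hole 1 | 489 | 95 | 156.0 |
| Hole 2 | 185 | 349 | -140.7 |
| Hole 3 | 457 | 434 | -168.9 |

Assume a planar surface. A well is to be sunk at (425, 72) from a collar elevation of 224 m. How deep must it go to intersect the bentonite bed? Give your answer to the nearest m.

59 m

Let the plane be z = a·x + b·y + c.
Hole 2−Hole 1: −304a + 254b = −296.7;  Hole 3−Hole 1: −32a + 339b = −324.9.
Solving gives a = 0.19021, b = −0.94045.
Then c = 156 − a·489 − b·95 = 152.33.
At (425, 72): z_contact = 80.8 − 67.7 + 152.33 = 165.5 m.
Depth below ground = 224 − 165.5 = 59 m.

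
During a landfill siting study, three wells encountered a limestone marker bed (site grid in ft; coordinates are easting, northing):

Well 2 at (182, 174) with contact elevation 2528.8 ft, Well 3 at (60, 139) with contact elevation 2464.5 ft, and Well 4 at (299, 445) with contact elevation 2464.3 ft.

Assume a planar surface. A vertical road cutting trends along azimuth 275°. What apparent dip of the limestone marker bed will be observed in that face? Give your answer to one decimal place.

Let the plane be z = a·easting + b·northing + c.
Well 3−Well 2: −122a − 35b = −64.3;  Well 4−Well 2: 117a + 271b = −64.5.
Solving gives a = 0.67949, b = −0.53137.
Unit vector along 275° is (sin 275°, cos 275°) = (-0.9962, 0.0872).
Slope in that direction = a·(-0.9962) + b·(0.0872) = −0.72322.
Apparent dip = arctan|0.72322| = 35.9° (true dip is 40.8°, so apparent ≤ true as expected).

35.9°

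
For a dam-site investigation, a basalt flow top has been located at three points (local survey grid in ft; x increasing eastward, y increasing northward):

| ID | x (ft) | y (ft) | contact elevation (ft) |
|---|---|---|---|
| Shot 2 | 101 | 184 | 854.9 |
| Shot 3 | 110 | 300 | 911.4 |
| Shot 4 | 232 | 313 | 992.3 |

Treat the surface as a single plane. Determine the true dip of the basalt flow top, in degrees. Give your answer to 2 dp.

37.12°

Let the plane be z = a·x + b·y + c.
Shot 3−Shot 2: 9a + 116b = 56.5;  Shot 4−Shot 2: 131a + 129b = 137.4.
Solving gives a = 0.61631, b = 0.43925.
Gradient magnitude |∇z| = √(a² + b²) = √(0.37984 + 0.19294) = 0.75682.
True dip = arctan(0.75682) = 37.12°, dipping toward SW (azimuth ≈ 235°).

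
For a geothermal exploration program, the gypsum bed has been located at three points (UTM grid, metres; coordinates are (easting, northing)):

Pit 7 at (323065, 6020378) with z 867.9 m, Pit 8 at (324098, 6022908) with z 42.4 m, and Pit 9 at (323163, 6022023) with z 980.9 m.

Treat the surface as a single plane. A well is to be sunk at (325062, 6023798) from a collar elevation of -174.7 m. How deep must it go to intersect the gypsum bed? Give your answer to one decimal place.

Two edge vectors: Pit 7→Pit 8 = (1033, 2530, -825.5), Pit 7→Pit 9 = (98, 1645, 113).
Normal n = (Pit 7→Pit 8) × (Pit 7→Pit 9) = (1643837.5, -197628, 1451345).
So ∂z/∂E = −n_x/n_z = −1.132630422 and ∂z/∂N = −n_y/n_z = 0.136168864.
Intercept c from Pit 7: 867.9 + 365913.25 − 819788.03 = −453006.89.
At (325062, 6023798): z_contact = −368175.11 + 820253.73 − 453006.89 = -928.27 m.
Depth below ground = -174.7 − (-928.27) = 753.6 m.

753.6 m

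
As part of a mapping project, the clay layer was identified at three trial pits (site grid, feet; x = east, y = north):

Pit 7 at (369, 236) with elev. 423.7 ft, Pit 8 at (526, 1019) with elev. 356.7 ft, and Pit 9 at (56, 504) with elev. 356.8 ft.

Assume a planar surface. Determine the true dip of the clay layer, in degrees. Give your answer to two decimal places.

9.23°

Let the plane be z = a·x + b·y + c.
Pit 8−Pit 7: 157a + 783b = −67;  Pit 9−Pit 7: −313a + 268b = −66.9.
Solving gives a = 0.11989, b = −0.10961.
Gradient magnitude |∇z| = √(a² + b²) = √(0.01437 + 0.01201) = 0.16244.
True dip = arctan(0.16244) = 9.23°, dipping toward NW (azimuth ≈ 312°).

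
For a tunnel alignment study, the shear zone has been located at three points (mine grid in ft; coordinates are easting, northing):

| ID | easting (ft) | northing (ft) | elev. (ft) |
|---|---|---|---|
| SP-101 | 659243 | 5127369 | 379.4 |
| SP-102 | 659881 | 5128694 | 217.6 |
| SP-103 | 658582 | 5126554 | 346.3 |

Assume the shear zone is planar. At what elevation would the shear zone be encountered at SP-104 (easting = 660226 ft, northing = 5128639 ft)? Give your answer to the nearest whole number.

408 ft

Let the plane be z = a·easting + b·northing + c.
SP-102−SP-101: 638a + 1325b = −161.8;  SP-103−SP-101: −661a − 815b = −33.1.
Solving gives a = 0.49380928, b = −0.35988703.
Then c = 379.4 − a·659243 − b·5127369 = 1520112.71.
At (660226, 5128639): z = 326025.7 − 1845730.7 + 1520112.71 = 407.8 ft.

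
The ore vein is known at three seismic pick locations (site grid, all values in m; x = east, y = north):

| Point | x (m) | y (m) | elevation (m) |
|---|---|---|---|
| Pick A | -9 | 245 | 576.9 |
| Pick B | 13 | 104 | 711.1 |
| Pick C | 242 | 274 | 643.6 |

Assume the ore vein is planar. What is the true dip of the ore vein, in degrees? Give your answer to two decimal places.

44.05°

Two edge vectors: Pick A→Pick B = (22, -141, 134.2), Pick A→Pick C = (251, 29, 66.7).
Normal n = (Pick A→Pick B) × (Pick A→Pick C) = (-13296.5, 32216.8, 36029).
So ∂z/∂x = −n_x/n_z = 0.36905 and ∂z/∂y = −n_y/n_z = −0.89419.
Gradient magnitude |∇z| = √(a² + b²) = √(0.13620 + 0.79958) = 0.96735.
True dip = arctan(0.96735) = 44.05°, dipping toward NNW (azimuth ≈ 338°).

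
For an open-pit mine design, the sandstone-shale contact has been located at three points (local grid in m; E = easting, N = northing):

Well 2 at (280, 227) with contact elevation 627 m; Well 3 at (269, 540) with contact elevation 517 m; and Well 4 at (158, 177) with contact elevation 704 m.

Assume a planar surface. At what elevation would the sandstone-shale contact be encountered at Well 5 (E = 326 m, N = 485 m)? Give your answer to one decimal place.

509.9 m

Two edge vectors: Well 2→Well 3 = (-11, 313, -110), Well 2→Well 4 = (-122, -50, 77).
Normal n = (Well 2→Well 3) × (Well 2→Well 4) = (18601, 14267, 38736).
So ∂z/∂E = −n_x/n_z = −0.48020 and ∂z/∂N = −n_y/n_z = −0.36831.
Intercept c from Well 2: 627 + 134.46 + 83.61 = 845.06.
At (326, 485): z = −156.5 − 178.6 + 845.06 = 509.9 m.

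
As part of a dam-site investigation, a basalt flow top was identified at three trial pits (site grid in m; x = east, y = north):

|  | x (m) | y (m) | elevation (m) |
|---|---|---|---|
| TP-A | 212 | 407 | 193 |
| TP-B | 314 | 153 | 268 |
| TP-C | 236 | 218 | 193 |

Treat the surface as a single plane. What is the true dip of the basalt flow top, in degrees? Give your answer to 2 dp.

47.31°

Let the plane be z = a·x + b·y + c.
TP-B−TP-A: 102a − 254b = 75;  TP-C−TP-A: 24a − 189b = 0.
Solving gives a = 1.07533, b = 0.13655.
Gradient magnitude |∇z| = √(a² + b²) = √(1.15633 + 0.01865) = 1.08397.
True dip = arctan(1.08397) = 47.31°, dipping toward W (azimuth ≈ 263°).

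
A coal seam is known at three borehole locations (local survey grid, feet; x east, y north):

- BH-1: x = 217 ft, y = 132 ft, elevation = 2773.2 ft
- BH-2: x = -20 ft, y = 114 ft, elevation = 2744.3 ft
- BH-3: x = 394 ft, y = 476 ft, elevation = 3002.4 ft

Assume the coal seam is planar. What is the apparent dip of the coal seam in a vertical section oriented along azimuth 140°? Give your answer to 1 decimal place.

23.4°

Let the plane be z = a·x + b·y + c.
BH-2−BH-1: −237a − 18b = −28.9;  BH-3−BH-1: 177a + 344b = 229.2.
Solving gives a = 0.07424, b = 0.62808.
Unit vector along 140° is (sin 140°, cos 140°) = (0.6428, -0.7660).
Slope in that direction = a·(0.6428) + b·(-0.7660) = −0.43342.
Apparent dip = arctan|0.43342| = 23.4° (true dip is 32.3°, so apparent ≤ true as expected).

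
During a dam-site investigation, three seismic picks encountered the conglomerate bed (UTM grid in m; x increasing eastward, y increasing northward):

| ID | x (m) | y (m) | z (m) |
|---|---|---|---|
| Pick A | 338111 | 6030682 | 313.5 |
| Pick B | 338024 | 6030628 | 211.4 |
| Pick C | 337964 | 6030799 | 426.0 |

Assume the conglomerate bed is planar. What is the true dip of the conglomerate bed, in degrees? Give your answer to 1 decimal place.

54.6°

Let the plane be z = a·x + b·y + c.
Pick B−Pick A: −87a − 54b = −102.1;  Pick C−Pick A: −147a + 117b = 112.5.
Solving gives a = 0.32404, b = 1.36867.
Gradient magnitude |∇z| = √(a² + b²) = √(0.10500 + 1.87326) = 1.40651.
True dip = arctan(1.40651) = 54.6°, dipping toward SSW (azimuth ≈ 193°).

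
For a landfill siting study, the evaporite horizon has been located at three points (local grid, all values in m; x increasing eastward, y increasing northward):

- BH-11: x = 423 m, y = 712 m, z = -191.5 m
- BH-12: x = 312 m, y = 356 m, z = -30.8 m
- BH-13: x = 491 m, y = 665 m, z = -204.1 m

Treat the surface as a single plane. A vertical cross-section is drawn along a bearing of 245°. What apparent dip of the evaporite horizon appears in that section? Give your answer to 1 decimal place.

Two edge vectors: BH-11→BH-12 = (-111, -356, 160.7), BH-11→BH-13 = (68, -47, -12.6).
Normal n = (BH-11→BH-12) × (BH-11→BH-13) = (12038.5, 9529, 29425).
So ∂z/∂x = −n_x/n_z = −0.40912 and ∂z/∂y = −n_y/n_z = −0.32384.
Unit vector along 245° is (sin 245°, cos 245°) = (-0.9063, -0.4226).
Slope in that direction = a·(-0.9063) + b·(-0.4226) = 0.50765.
Apparent dip = arctan|0.50765| = 26.9° (true dip is 27.6°, so apparent ≤ true as expected).

26.9°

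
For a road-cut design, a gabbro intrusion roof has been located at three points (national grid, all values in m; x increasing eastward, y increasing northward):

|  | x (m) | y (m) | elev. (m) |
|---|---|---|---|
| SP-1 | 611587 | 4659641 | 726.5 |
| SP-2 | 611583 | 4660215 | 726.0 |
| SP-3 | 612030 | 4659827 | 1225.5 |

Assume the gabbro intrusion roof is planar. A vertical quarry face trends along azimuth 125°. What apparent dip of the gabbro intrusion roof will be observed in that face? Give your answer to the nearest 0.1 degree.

Let the plane be z = a·x + b·y + c.
SP-2−SP-1: −4a + 574b = −0.5;  SP-3−SP-1: 443a + 186b = 499.
Solving gives a = 1.12349, b = 0.00696.
Unit vector along 125° is (sin 125°, cos 125°) = (0.8192, -0.5736).
Slope in that direction = a·(0.8192) + b·(-0.5736) = 0.91632.
Apparent dip = arctan|0.91632| = 42.5° (true dip is 48.3°, so apparent ≤ true as expected).

42.5°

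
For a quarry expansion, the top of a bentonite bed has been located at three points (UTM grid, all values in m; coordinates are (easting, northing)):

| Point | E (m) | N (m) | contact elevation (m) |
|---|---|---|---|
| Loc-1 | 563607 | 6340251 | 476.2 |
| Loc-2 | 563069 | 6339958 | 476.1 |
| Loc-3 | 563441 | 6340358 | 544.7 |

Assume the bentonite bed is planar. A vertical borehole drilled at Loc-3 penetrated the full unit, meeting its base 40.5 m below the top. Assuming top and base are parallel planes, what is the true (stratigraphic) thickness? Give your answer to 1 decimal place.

Two edge vectors: Loc-1→Loc-2 = (-538, -293, -0.1), Loc-1→Loc-3 = (-166, 107, 68.5).
Normal n = (Loc-1→Loc-2) × (Loc-1→Loc-3) = (-20059.8, 36869.6, -106204).
So ∂z/∂E = −n_x/n_z = −0.18888 and ∂z/∂N = −n_y/n_z = 0.34716.
|∇z| = √(a²+b²) = 0.39521, so dip δ = arctan(0.39521) = 21.56°.
True thickness = vertical thickness × cos δ = 40.5 × cos 21.56° = 37.7 m.

37.7 m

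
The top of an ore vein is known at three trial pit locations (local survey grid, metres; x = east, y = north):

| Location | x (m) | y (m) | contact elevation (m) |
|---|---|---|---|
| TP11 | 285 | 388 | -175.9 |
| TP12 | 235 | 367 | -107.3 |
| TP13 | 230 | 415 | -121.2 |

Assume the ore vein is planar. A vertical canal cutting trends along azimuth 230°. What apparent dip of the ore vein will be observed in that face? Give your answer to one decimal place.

Let the plane be z = a·x + b·y + c.
TP12−TP11: −50a − 21b = 68.6;  TP13−TP11: −55a + 27b = 54.7.
Solving gives a = −1.19796, b = −0.41437.
Unit vector along 230° is (sin 230°, cos 230°) = (-0.7660, -0.6428).
Slope in that direction = a·(-0.7660) + b·(-0.6428) = 1.18405.
Apparent dip = arctan|1.18405| = 49.8° (true dip is 51.7°, so apparent ≤ true as expected).

49.8°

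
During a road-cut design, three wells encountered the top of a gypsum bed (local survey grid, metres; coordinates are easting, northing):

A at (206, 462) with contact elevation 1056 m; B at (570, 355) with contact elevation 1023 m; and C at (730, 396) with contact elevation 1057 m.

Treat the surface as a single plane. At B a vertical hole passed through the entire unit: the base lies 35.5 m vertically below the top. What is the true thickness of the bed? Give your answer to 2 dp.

31.03 m

Let the plane be z = a·easting + b·northing + c.
B−A: 364a − 107b = −33;  C−A: 524a − 66b = 1.
Solving gives a = 0.07131, b = 0.55099.
|∇z| = √(a²+b²) = 0.55559, so dip δ = arctan(0.55559) = 29.06°.
True thickness = vertical thickness × cos δ = 35.5 × cos 29.06° = 31.03 m.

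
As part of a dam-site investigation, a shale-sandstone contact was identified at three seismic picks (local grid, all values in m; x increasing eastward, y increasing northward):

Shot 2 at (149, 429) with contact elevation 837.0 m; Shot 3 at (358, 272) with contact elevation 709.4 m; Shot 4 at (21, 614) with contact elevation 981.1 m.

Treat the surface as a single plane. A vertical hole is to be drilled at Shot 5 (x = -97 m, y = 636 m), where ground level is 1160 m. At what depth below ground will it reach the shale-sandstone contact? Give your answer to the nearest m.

156 m

Two edge vectors: Shot 2→Shot 3 = (209, -157, -127.6), Shot 2→Shot 4 = (-128, 185, 144.1).
Normal n = (Shot 2→Shot 3) × (Shot 2→Shot 4) = (982.3, -13784.1, 18569).
So ∂z/∂x = −n_x/n_z = −0.05290 and ∂z/∂y = −n_y/n_z = 0.74232.
Intercept c from Shot 2: 837 + 7.88 − 318.45 = 526.43.
At (-97, 636): z_contact = 5.1 + 472.1 + 526.43 = 1003.7 m.
Depth below ground = 1160 − 1003.7 = 156 m.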